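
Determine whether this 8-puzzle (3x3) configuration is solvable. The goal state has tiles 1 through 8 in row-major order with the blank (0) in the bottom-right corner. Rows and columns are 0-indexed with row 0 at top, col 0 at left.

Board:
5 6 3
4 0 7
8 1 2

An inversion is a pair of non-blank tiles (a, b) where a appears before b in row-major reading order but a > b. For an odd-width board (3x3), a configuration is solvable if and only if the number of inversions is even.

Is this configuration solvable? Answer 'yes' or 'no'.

Inversions (pairs i<j in row-major order where tile[i] > tile[j] > 0): 16
16 is even, so the puzzle is solvable.

Answer: yes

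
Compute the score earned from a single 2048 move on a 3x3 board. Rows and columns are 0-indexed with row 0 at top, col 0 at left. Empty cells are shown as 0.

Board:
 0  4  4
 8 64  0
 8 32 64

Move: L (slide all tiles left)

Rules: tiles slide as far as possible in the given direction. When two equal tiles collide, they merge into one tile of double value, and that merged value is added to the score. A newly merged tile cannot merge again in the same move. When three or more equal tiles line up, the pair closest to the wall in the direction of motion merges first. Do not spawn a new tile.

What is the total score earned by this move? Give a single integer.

Answer: 8

Derivation:
Slide left:
row 0: [0, 4, 4] -> [8, 0, 0]  score +8 (running 8)
row 1: [8, 64, 0] -> [8, 64, 0]  score +0 (running 8)
row 2: [8, 32, 64] -> [8, 32, 64]  score +0 (running 8)
Board after move:
 8  0  0
 8 64  0
 8 32 64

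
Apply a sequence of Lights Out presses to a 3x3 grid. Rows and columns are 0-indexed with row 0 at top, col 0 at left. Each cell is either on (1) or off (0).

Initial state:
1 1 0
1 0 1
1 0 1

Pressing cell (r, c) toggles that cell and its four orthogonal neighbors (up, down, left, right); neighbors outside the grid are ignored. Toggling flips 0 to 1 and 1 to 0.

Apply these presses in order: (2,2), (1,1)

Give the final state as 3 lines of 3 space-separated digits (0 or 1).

After press 1 at (2,2):
1 1 0
1 0 0
1 1 0

After press 2 at (1,1):
1 0 0
0 1 1
1 0 0

Answer: 1 0 0
0 1 1
1 0 0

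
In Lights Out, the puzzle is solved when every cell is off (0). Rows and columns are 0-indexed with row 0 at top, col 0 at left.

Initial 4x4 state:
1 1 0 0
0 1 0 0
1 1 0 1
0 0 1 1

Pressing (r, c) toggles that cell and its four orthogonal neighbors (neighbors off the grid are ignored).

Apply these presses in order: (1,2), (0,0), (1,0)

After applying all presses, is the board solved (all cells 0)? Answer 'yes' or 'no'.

After press 1 at (1,2):
1 1 1 0
0 0 1 1
1 1 1 1
0 0 1 1

After press 2 at (0,0):
0 0 1 0
1 0 1 1
1 1 1 1
0 0 1 1

After press 3 at (1,0):
1 0 1 0
0 1 1 1
0 1 1 1
0 0 1 1

Lights still on: 10

Answer: no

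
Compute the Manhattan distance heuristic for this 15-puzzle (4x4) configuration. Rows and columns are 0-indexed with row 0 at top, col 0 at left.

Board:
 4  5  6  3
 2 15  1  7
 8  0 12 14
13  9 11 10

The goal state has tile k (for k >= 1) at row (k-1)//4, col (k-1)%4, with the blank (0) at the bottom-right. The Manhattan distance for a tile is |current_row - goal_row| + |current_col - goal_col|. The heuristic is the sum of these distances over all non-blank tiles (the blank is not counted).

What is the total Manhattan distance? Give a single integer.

Tile 4: at (0,0), goal (0,3), distance |0-0|+|0-3| = 3
Tile 5: at (0,1), goal (1,0), distance |0-1|+|1-0| = 2
Tile 6: at (0,2), goal (1,1), distance |0-1|+|2-1| = 2
Tile 3: at (0,3), goal (0,2), distance |0-0|+|3-2| = 1
Tile 2: at (1,0), goal (0,1), distance |1-0|+|0-1| = 2
Tile 15: at (1,1), goal (3,2), distance |1-3|+|1-2| = 3
Tile 1: at (1,2), goal (0,0), distance |1-0|+|2-0| = 3
Tile 7: at (1,3), goal (1,2), distance |1-1|+|3-2| = 1
Tile 8: at (2,0), goal (1,3), distance |2-1|+|0-3| = 4
Tile 12: at (2,2), goal (2,3), distance |2-2|+|2-3| = 1
Tile 14: at (2,3), goal (3,1), distance |2-3|+|3-1| = 3
Tile 13: at (3,0), goal (3,0), distance |3-3|+|0-0| = 0
Tile 9: at (3,1), goal (2,0), distance |3-2|+|1-0| = 2
Tile 11: at (3,2), goal (2,2), distance |3-2|+|2-2| = 1
Tile 10: at (3,3), goal (2,1), distance |3-2|+|3-1| = 3
Sum: 3 + 2 + 2 + 1 + 2 + 3 + 3 + 1 + 4 + 1 + 3 + 0 + 2 + 1 + 3 = 31

Answer: 31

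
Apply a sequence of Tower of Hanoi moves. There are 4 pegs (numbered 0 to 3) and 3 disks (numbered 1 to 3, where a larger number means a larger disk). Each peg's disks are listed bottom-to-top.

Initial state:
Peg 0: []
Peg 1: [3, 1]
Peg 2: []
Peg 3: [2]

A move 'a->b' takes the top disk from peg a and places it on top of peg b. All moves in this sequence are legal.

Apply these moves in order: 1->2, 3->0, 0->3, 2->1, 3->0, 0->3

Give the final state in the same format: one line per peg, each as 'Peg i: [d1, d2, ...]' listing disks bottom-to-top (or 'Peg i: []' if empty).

After move 1 (1->2):
Peg 0: []
Peg 1: [3]
Peg 2: [1]
Peg 3: [2]

After move 2 (3->0):
Peg 0: [2]
Peg 1: [3]
Peg 2: [1]
Peg 3: []

After move 3 (0->3):
Peg 0: []
Peg 1: [3]
Peg 2: [1]
Peg 3: [2]

After move 4 (2->1):
Peg 0: []
Peg 1: [3, 1]
Peg 2: []
Peg 3: [2]

After move 5 (3->0):
Peg 0: [2]
Peg 1: [3, 1]
Peg 2: []
Peg 3: []

After move 6 (0->3):
Peg 0: []
Peg 1: [3, 1]
Peg 2: []
Peg 3: [2]

Answer: Peg 0: []
Peg 1: [3, 1]
Peg 2: []
Peg 3: [2]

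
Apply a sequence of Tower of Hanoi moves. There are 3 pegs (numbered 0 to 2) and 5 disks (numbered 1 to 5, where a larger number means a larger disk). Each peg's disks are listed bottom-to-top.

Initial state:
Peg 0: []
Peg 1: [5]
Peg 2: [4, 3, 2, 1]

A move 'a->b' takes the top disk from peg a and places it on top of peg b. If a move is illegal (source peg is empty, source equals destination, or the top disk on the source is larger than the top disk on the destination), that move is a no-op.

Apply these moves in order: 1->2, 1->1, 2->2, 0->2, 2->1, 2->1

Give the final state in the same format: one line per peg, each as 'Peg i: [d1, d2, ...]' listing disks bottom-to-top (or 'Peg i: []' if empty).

Answer: Peg 0: []
Peg 1: [5, 1]
Peg 2: [4, 3, 2]

Derivation:
After move 1 (1->2):
Peg 0: []
Peg 1: [5]
Peg 2: [4, 3, 2, 1]

After move 2 (1->1):
Peg 0: []
Peg 1: [5]
Peg 2: [4, 3, 2, 1]

After move 3 (2->2):
Peg 0: []
Peg 1: [5]
Peg 2: [4, 3, 2, 1]

After move 4 (0->2):
Peg 0: []
Peg 1: [5]
Peg 2: [4, 3, 2, 1]

After move 5 (2->1):
Peg 0: []
Peg 1: [5, 1]
Peg 2: [4, 3, 2]

After move 6 (2->1):
Peg 0: []
Peg 1: [5, 1]
Peg 2: [4, 3, 2]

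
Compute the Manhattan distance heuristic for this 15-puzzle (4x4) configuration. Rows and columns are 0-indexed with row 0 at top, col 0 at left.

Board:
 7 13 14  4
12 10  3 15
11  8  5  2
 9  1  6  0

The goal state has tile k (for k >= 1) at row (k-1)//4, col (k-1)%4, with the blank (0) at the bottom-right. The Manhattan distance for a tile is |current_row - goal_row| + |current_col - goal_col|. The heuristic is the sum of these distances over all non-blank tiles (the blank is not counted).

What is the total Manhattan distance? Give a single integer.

Tile 7: at (0,0), goal (1,2), distance |0-1|+|0-2| = 3
Tile 13: at (0,1), goal (3,0), distance |0-3|+|1-0| = 4
Tile 14: at (0,2), goal (3,1), distance |0-3|+|2-1| = 4
Tile 4: at (0,3), goal (0,3), distance |0-0|+|3-3| = 0
Tile 12: at (1,0), goal (2,3), distance |1-2|+|0-3| = 4
Tile 10: at (1,1), goal (2,1), distance |1-2|+|1-1| = 1
Tile 3: at (1,2), goal (0,2), distance |1-0|+|2-2| = 1
Tile 15: at (1,3), goal (3,2), distance |1-3|+|3-2| = 3
Tile 11: at (2,0), goal (2,2), distance |2-2|+|0-2| = 2
Tile 8: at (2,1), goal (1,3), distance |2-1|+|1-3| = 3
Tile 5: at (2,2), goal (1,0), distance |2-1|+|2-0| = 3
Tile 2: at (2,3), goal (0,1), distance |2-0|+|3-1| = 4
Tile 9: at (3,0), goal (2,0), distance |3-2|+|0-0| = 1
Tile 1: at (3,1), goal (0,0), distance |3-0|+|1-0| = 4
Tile 6: at (3,2), goal (1,1), distance |3-1|+|2-1| = 3
Sum: 3 + 4 + 4 + 0 + 4 + 1 + 1 + 3 + 2 + 3 + 3 + 4 + 1 + 4 + 3 = 40

Answer: 40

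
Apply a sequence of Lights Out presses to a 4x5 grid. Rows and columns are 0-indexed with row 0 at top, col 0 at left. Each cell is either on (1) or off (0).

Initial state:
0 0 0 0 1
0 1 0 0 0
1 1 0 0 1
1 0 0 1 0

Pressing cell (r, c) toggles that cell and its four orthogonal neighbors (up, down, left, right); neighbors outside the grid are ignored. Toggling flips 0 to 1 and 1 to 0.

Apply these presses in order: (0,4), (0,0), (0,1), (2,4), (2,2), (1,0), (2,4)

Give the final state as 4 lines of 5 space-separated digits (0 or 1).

After press 1 at (0,4):
0 0 0 1 0
0 1 0 0 1
1 1 0 0 1
1 0 0 1 0

After press 2 at (0,0):
1 1 0 1 0
1 1 0 0 1
1 1 0 0 1
1 0 0 1 0

After press 3 at (0,1):
0 0 1 1 0
1 0 0 0 1
1 1 0 0 1
1 0 0 1 0

After press 4 at (2,4):
0 0 1 1 0
1 0 0 0 0
1 1 0 1 0
1 0 0 1 1

After press 5 at (2,2):
0 0 1 1 0
1 0 1 0 0
1 0 1 0 0
1 0 1 1 1

After press 6 at (1,0):
1 0 1 1 0
0 1 1 0 0
0 0 1 0 0
1 0 1 1 1

After press 7 at (2,4):
1 0 1 1 0
0 1 1 0 1
0 0 1 1 1
1 0 1 1 0

Answer: 1 0 1 1 0
0 1 1 0 1
0 0 1 1 1
1 0 1 1 0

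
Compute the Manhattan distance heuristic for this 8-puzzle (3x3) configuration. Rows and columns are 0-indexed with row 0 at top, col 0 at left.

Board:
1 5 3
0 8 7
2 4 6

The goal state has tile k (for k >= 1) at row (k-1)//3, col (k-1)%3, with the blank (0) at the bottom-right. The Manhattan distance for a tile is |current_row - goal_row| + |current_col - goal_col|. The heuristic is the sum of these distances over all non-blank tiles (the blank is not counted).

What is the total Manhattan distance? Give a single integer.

Answer: 11

Derivation:
Tile 1: (0,0)->(0,0) = 0
Tile 5: (0,1)->(1,1) = 1
Tile 3: (0,2)->(0,2) = 0
Tile 8: (1,1)->(2,1) = 1
Tile 7: (1,2)->(2,0) = 3
Tile 2: (2,0)->(0,1) = 3
Tile 4: (2,1)->(1,0) = 2
Tile 6: (2,2)->(1,2) = 1
Sum: 0 + 1 + 0 + 1 + 3 + 3 + 2 + 1 = 11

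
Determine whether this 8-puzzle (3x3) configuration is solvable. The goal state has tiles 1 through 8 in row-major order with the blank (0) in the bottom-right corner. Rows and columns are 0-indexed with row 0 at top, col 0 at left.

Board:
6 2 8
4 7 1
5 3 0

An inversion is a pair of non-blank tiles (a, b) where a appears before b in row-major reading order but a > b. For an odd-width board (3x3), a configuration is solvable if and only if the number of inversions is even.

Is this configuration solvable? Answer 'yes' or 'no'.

Answer: no

Derivation:
Inversions (pairs i<j in row-major order where tile[i] > tile[j] > 0): 17
17 is odd, so the puzzle is not solvable.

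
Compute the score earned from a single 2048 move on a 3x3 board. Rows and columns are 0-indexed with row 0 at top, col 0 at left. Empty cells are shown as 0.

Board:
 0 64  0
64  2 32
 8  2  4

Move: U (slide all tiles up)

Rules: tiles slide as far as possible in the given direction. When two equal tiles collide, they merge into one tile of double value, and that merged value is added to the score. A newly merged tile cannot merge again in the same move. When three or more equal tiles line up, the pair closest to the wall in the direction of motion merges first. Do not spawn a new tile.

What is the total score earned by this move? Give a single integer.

Answer: 4

Derivation:
Slide up:
col 0: [0, 64, 8] -> [64, 8, 0]  score +0 (running 0)
col 1: [64, 2, 2] -> [64, 4, 0]  score +4 (running 4)
col 2: [0, 32, 4] -> [32, 4, 0]  score +0 (running 4)
Board after move:
64 64 32
 8  4  4
 0  0  0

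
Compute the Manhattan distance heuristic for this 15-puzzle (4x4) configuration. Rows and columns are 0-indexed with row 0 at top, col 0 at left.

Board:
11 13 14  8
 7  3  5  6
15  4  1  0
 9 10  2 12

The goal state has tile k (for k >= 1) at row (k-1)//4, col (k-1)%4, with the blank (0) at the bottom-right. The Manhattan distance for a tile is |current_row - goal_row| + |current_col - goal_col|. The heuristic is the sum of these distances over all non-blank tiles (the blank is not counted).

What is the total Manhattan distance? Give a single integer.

Tile 11: (0,0)->(2,2) = 4
Tile 13: (0,1)->(3,0) = 4
Tile 14: (0,2)->(3,1) = 4
Tile 8: (0,3)->(1,3) = 1
Tile 7: (1,0)->(1,2) = 2
Tile 3: (1,1)->(0,2) = 2
Tile 5: (1,2)->(1,0) = 2
Tile 6: (1,3)->(1,1) = 2
Tile 15: (2,0)->(3,2) = 3
Tile 4: (2,1)->(0,3) = 4
Tile 1: (2,2)->(0,0) = 4
Tile 9: (3,0)->(2,0) = 1
Tile 10: (3,1)->(2,1) = 1
Tile 2: (3,2)->(0,1) = 4
Tile 12: (3,3)->(2,3) = 1
Sum: 4 + 4 + 4 + 1 + 2 + 2 + 2 + 2 + 3 + 4 + 4 + 1 + 1 + 4 + 1 = 39

Answer: 39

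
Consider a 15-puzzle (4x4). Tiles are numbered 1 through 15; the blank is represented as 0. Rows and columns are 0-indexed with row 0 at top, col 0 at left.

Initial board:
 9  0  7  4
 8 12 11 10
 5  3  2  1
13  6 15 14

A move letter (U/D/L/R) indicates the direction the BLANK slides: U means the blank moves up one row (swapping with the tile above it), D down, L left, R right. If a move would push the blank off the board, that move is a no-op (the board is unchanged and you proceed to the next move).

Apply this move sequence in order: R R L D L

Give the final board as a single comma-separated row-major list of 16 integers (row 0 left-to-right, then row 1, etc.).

Answer: 9, 7, 11, 4, 8, 0, 12, 10, 5, 3, 2, 1, 13, 6, 15, 14

Derivation:
After move 1 (R):
 9  7  0  4
 8 12 11 10
 5  3  2  1
13  6 15 14

After move 2 (R):
 9  7  4  0
 8 12 11 10
 5  3  2  1
13  6 15 14

After move 3 (L):
 9  7  0  4
 8 12 11 10
 5  3  2  1
13  6 15 14

After move 4 (D):
 9  7 11  4
 8 12  0 10
 5  3  2  1
13  6 15 14

After move 5 (L):
 9  7 11  4
 8  0 12 10
 5  3  2  1
13  6 15 14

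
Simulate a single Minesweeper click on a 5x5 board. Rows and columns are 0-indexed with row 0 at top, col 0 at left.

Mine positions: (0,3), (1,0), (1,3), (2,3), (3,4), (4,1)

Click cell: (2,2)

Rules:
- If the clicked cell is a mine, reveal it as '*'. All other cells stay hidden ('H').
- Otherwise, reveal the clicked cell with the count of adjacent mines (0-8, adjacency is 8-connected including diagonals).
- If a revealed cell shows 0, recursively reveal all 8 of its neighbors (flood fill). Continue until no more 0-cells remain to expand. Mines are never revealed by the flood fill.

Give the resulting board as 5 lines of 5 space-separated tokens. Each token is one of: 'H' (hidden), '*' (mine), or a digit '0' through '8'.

H H H H H
H H H H H
H H 2 H H
H H H H H
H H H H H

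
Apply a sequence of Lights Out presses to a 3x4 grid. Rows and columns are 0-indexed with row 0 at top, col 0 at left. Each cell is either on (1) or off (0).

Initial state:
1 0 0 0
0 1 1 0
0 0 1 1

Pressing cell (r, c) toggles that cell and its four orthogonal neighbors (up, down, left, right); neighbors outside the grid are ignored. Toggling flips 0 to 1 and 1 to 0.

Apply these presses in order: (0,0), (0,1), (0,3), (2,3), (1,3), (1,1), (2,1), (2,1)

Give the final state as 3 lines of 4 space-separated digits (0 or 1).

Answer: 1 1 0 0
0 1 1 1
0 1 0 1

Derivation:
After press 1 at (0,0):
0 1 0 0
1 1 1 0
0 0 1 1

After press 2 at (0,1):
1 0 1 0
1 0 1 0
0 0 1 1

After press 3 at (0,3):
1 0 0 1
1 0 1 1
0 0 1 1

After press 4 at (2,3):
1 0 0 1
1 0 1 0
0 0 0 0

After press 5 at (1,3):
1 0 0 0
1 0 0 1
0 0 0 1

After press 6 at (1,1):
1 1 0 0
0 1 1 1
0 1 0 1

After press 7 at (2,1):
1 1 0 0
0 0 1 1
1 0 1 1

After press 8 at (2,1):
1 1 0 0
0 1 1 1
0 1 0 1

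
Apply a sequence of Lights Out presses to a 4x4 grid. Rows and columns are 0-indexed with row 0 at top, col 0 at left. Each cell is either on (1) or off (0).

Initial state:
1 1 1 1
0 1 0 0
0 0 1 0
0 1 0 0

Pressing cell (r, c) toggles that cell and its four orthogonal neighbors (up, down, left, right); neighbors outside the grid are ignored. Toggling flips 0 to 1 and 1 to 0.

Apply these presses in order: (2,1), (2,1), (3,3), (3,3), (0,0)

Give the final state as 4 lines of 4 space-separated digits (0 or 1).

Answer: 0 0 1 1
1 1 0 0
0 0 1 0
0 1 0 0

Derivation:
After press 1 at (2,1):
1 1 1 1
0 0 0 0
1 1 0 0
0 0 0 0

After press 2 at (2,1):
1 1 1 1
0 1 0 0
0 0 1 0
0 1 0 0

After press 3 at (3,3):
1 1 1 1
0 1 0 0
0 0 1 1
0 1 1 1

After press 4 at (3,3):
1 1 1 1
0 1 0 0
0 0 1 0
0 1 0 0

After press 5 at (0,0):
0 0 1 1
1 1 0 0
0 0 1 0
0 1 0 0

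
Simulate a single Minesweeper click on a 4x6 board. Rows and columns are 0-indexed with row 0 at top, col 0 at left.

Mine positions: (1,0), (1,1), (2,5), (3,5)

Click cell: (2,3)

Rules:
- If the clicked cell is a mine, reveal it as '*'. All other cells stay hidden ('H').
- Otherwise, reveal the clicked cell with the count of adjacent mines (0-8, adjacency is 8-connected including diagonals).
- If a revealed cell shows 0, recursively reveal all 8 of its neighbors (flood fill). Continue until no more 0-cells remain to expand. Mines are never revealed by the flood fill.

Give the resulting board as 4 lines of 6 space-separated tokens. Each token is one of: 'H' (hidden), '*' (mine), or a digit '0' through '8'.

H H 1 0 0 0
H H 1 0 1 1
2 2 1 0 2 H
0 0 0 0 2 H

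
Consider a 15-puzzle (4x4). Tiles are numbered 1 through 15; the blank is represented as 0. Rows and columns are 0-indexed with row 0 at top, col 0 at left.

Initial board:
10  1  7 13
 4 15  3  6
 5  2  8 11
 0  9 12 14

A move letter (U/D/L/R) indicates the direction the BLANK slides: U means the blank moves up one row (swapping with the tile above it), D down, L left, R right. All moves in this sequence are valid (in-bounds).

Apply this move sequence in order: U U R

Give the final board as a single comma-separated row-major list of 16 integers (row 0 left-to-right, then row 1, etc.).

After move 1 (U):
10  1  7 13
 4 15  3  6
 0  2  8 11
 5  9 12 14

After move 2 (U):
10  1  7 13
 0 15  3  6
 4  2  8 11
 5  9 12 14

After move 3 (R):
10  1  7 13
15  0  3  6
 4  2  8 11
 5  9 12 14

Answer: 10, 1, 7, 13, 15, 0, 3, 6, 4, 2, 8, 11, 5, 9, 12, 14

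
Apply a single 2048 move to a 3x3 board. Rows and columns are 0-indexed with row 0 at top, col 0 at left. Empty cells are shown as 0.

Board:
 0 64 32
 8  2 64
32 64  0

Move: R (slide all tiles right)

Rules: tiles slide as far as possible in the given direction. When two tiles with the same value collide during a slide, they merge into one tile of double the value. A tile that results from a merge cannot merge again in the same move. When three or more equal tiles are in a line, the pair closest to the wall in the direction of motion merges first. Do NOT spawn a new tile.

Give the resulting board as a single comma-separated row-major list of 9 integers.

Answer: 0, 64, 32, 8, 2, 64, 0, 32, 64

Derivation:
Slide right:
row 0: [0, 64, 32] -> [0, 64, 32]
row 1: [8, 2, 64] -> [8, 2, 64]
row 2: [32, 64, 0] -> [0, 32, 64]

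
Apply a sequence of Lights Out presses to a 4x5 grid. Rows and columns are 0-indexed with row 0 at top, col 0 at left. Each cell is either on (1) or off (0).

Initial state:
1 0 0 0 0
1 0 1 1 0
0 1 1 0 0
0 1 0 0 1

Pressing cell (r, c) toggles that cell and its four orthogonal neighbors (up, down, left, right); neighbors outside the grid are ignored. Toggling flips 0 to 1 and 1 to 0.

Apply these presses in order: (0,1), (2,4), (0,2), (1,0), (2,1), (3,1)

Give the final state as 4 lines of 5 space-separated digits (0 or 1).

Answer: 1 0 0 1 0
0 1 0 1 1
0 1 0 1 1
1 1 1 0 0

Derivation:
After press 1 at (0,1):
0 1 1 0 0
1 1 1 1 0
0 1 1 0 0
0 1 0 0 1

After press 2 at (2,4):
0 1 1 0 0
1 1 1 1 1
0 1 1 1 1
0 1 0 0 0

After press 3 at (0,2):
0 0 0 1 0
1 1 0 1 1
0 1 1 1 1
0 1 0 0 0

After press 4 at (1,0):
1 0 0 1 0
0 0 0 1 1
1 1 1 1 1
0 1 0 0 0

After press 5 at (2,1):
1 0 0 1 0
0 1 0 1 1
0 0 0 1 1
0 0 0 0 0

After press 6 at (3,1):
1 0 0 1 0
0 1 0 1 1
0 1 0 1 1
1 1 1 0 0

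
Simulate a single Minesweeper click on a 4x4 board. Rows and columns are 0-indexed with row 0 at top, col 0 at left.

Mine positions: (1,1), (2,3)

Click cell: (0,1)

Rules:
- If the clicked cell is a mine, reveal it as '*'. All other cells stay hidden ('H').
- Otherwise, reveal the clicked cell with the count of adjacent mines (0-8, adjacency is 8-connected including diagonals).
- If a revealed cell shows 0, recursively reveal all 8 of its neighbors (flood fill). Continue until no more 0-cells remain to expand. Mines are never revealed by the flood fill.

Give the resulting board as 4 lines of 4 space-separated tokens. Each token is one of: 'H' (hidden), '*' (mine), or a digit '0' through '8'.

H 1 H H
H H H H
H H H H
H H H H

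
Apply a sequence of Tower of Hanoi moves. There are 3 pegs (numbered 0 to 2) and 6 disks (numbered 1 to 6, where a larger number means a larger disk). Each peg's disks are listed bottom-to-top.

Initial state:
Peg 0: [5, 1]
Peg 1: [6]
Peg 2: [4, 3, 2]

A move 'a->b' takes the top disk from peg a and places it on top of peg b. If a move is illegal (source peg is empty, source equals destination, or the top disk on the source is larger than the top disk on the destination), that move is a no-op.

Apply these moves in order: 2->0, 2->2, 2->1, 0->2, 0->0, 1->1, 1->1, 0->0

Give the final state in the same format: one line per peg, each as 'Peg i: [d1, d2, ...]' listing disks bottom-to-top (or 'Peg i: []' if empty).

After move 1 (2->0):
Peg 0: [5, 1]
Peg 1: [6]
Peg 2: [4, 3, 2]

After move 2 (2->2):
Peg 0: [5, 1]
Peg 1: [6]
Peg 2: [4, 3, 2]

After move 3 (2->1):
Peg 0: [5, 1]
Peg 1: [6, 2]
Peg 2: [4, 3]

After move 4 (0->2):
Peg 0: [5]
Peg 1: [6, 2]
Peg 2: [4, 3, 1]

After move 5 (0->0):
Peg 0: [5]
Peg 1: [6, 2]
Peg 2: [4, 3, 1]

After move 6 (1->1):
Peg 0: [5]
Peg 1: [6, 2]
Peg 2: [4, 3, 1]

After move 7 (1->1):
Peg 0: [5]
Peg 1: [6, 2]
Peg 2: [4, 3, 1]

After move 8 (0->0):
Peg 0: [5]
Peg 1: [6, 2]
Peg 2: [4, 3, 1]

Answer: Peg 0: [5]
Peg 1: [6, 2]
Peg 2: [4, 3, 1]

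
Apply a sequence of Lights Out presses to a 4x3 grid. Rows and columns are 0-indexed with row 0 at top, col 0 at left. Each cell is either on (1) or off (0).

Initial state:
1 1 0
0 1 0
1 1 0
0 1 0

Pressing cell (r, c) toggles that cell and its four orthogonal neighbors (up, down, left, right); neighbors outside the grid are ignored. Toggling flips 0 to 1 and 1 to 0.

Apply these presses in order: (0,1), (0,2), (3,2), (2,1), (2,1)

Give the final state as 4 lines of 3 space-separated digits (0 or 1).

Answer: 0 1 0
0 0 1
1 1 1
0 0 1

Derivation:
After press 1 at (0,1):
0 0 1
0 0 0
1 1 0
0 1 0

After press 2 at (0,2):
0 1 0
0 0 1
1 1 0
0 1 0

After press 3 at (3,2):
0 1 0
0 0 1
1 1 1
0 0 1

After press 4 at (2,1):
0 1 0
0 1 1
0 0 0
0 1 1

After press 5 at (2,1):
0 1 0
0 0 1
1 1 1
0 0 1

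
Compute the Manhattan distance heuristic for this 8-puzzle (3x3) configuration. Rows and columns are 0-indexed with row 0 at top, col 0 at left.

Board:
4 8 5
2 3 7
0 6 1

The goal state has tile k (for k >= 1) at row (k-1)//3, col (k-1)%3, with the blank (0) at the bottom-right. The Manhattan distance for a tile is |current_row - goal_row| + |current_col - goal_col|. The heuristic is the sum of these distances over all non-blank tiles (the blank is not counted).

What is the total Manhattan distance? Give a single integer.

Tile 4: (0,0)->(1,0) = 1
Tile 8: (0,1)->(2,1) = 2
Tile 5: (0,2)->(1,1) = 2
Tile 2: (1,0)->(0,1) = 2
Tile 3: (1,1)->(0,2) = 2
Tile 7: (1,2)->(2,0) = 3
Tile 6: (2,1)->(1,2) = 2
Tile 1: (2,2)->(0,0) = 4
Sum: 1 + 2 + 2 + 2 + 2 + 3 + 2 + 4 = 18

Answer: 18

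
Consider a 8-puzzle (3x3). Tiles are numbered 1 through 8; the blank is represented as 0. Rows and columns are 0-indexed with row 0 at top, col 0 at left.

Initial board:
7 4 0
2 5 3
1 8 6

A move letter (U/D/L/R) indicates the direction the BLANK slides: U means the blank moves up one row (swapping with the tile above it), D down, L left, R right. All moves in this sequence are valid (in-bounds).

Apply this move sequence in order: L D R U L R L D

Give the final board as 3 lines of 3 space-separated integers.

After move 1 (L):
7 0 4
2 5 3
1 8 6

After move 2 (D):
7 5 4
2 0 3
1 8 6

After move 3 (R):
7 5 4
2 3 0
1 8 6

After move 4 (U):
7 5 0
2 3 4
1 8 6

After move 5 (L):
7 0 5
2 3 4
1 8 6

After move 6 (R):
7 5 0
2 3 4
1 8 6

After move 7 (L):
7 0 5
2 3 4
1 8 6

After move 8 (D):
7 3 5
2 0 4
1 8 6

Answer: 7 3 5
2 0 4
1 8 6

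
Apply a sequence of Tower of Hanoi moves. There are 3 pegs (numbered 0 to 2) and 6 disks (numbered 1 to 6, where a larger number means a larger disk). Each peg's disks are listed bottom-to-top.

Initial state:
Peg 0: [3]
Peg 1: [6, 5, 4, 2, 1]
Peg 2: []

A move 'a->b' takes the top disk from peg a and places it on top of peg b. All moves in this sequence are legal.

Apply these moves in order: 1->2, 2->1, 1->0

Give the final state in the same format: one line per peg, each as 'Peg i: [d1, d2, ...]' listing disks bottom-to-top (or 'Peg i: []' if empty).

After move 1 (1->2):
Peg 0: [3]
Peg 1: [6, 5, 4, 2]
Peg 2: [1]

After move 2 (2->1):
Peg 0: [3]
Peg 1: [6, 5, 4, 2, 1]
Peg 2: []

After move 3 (1->0):
Peg 0: [3, 1]
Peg 1: [6, 5, 4, 2]
Peg 2: []

Answer: Peg 0: [3, 1]
Peg 1: [6, 5, 4, 2]
Peg 2: []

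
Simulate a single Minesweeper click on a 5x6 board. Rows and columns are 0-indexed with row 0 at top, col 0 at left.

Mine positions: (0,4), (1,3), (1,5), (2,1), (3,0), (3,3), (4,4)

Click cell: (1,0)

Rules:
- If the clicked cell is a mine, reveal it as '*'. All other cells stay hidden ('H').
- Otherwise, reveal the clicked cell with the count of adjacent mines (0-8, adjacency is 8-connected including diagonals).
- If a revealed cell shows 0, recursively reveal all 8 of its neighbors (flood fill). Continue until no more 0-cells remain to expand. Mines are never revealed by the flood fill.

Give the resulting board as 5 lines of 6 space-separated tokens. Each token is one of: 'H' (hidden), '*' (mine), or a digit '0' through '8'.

H H H H H H
1 H H H H H
H H H H H H
H H H H H H
H H H H H H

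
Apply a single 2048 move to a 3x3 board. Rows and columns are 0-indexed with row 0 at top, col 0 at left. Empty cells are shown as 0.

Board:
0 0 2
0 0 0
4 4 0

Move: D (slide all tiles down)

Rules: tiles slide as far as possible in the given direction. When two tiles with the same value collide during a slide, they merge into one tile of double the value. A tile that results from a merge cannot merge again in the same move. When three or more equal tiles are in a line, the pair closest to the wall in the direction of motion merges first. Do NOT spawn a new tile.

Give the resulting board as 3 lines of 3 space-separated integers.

Slide down:
col 0: [0, 0, 4] -> [0, 0, 4]
col 1: [0, 0, 4] -> [0, 0, 4]
col 2: [2, 0, 0] -> [0, 0, 2]

Answer: 0 0 0
0 0 0
4 4 2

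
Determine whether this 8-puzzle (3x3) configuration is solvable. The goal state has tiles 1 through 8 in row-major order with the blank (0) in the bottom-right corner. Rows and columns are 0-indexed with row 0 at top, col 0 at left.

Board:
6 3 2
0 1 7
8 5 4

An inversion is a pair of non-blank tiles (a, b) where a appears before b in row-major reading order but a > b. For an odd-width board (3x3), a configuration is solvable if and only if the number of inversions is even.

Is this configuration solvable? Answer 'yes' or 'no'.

Answer: no

Derivation:
Inversions (pairs i<j in row-major order where tile[i] > tile[j] > 0): 13
13 is odd, so the puzzle is not solvable.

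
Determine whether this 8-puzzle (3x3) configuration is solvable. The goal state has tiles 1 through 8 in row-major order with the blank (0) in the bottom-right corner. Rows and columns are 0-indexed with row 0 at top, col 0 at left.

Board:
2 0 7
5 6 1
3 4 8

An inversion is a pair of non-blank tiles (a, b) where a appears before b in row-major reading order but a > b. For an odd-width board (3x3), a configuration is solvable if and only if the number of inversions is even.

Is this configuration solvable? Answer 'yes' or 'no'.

Inversions (pairs i<j in row-major order where tile[i] > tile[j] > 0): 12
12 is even, so the puzzle is solvable.

Answer: yes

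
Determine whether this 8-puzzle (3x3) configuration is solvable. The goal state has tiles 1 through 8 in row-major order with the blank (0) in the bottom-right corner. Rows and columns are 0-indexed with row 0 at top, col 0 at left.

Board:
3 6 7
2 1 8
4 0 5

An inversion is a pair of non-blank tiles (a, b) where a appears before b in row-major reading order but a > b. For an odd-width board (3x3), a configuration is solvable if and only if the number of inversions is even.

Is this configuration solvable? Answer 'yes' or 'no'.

Inversions (pairs i<j in row-major order where tile[i] > tile[j] > 0): 13
13 is odd, so the puzzle is not solvable.

Answer: no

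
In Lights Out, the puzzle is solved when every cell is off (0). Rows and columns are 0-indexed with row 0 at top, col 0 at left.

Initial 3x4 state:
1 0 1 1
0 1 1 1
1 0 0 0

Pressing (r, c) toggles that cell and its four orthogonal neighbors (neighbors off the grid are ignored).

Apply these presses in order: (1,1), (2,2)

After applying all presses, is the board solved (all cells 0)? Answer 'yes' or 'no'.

Answer: no

Derivation:
After press 1 at (1,1):
1 1 1 1
1 0 0 1
1 1 0 0

After press 2 at (2,2):
1 1 1 1
1 0 1 1
1 0 1 1

Lights still on: 10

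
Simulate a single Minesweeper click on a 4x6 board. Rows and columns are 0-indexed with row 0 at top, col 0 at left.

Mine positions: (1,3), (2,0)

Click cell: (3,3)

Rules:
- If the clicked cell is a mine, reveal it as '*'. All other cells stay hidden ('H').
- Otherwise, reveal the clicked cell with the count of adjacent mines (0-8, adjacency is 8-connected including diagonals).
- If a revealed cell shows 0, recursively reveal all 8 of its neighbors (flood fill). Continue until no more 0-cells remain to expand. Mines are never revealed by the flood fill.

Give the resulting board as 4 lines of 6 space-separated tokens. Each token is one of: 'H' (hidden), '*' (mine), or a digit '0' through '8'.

H H H H 1 0
H H H H 1 0
H 1 1 1 1 0
H 1 0 0 0 0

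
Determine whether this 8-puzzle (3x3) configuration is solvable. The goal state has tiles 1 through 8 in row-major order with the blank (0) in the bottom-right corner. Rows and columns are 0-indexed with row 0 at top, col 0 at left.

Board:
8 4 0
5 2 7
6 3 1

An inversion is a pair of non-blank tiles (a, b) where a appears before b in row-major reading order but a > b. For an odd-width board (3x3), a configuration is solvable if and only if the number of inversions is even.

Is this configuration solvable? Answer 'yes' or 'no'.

Inversions (pairs i<j in row-major order where tile[i] > tile[j] > 0): 20
20 is even, so the puzzle is solvable.

Answer: yes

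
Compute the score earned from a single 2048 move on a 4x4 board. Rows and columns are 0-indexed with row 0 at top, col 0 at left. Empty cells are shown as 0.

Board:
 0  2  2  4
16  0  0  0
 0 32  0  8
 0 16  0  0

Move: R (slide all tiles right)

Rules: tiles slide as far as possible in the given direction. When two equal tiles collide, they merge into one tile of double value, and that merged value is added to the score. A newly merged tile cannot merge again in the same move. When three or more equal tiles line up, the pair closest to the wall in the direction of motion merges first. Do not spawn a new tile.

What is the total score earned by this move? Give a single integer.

Slide right:
row 0: [0, 2, 2, 4] -> [0, 0, 4, 4]  score +4 (running 4)
row 1: [16, 0, 0, 0] -> [0, 0, 0, 16]  score +0 (running 4)
row 2: [0, 32, 0, 8] -> [0, 0, 32, 8]  score +0 (running 4)
row 3: [0, 16, 0, 0] -> [0, 0, 0, 16]  score +0 (running 4)
Board after move:
 0  0  4  4
 0  0  0 16
 0  0 32  8
 0  0  0 16

Answer: 4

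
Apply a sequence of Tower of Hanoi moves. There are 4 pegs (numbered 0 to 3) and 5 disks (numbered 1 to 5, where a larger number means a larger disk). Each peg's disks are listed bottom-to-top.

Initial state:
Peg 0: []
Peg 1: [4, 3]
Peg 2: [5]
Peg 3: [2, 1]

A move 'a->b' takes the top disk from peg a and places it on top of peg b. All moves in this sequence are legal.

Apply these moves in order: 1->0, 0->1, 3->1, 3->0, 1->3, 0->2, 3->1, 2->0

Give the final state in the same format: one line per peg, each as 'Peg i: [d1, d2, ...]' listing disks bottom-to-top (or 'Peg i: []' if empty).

Answer: Peg 0: [2]
Peg 1: [4, 3, 1]
Peg 2: [5]
Peg 3: []

Derivation:
After move 1 (1->0):
Peg 0: [3]
Peg 1: [4]
Peg 2: [5]
Peg 3: [2, 1]

After move 2 (0->1):
Peg 0: []
Peg 1: [4, 3]
Peg 2: [5]
Peg 3: [2, 1]

After move 3 (3->1):
Peg 0: []
Peg 1: [4, 3, 1]
Peg 2: [5]
Peg 3: [2]

After move 4 (3->0):
Peg 0: [2]
Peg 1: [4, 3, 1]
Peg 2: [5]
Peg 3: []

After move 5 (1->3):
Peg 0: [2]
Peg 1: [4, 3]
Peg 2: [5]
Peg 3: [1]

After move 6 (0->2):
Peg 0: []
Peg 1: [4, 3]
Peg 2: [5, 2]
Peg 3: [1]

After move 7 (3->1):
Peg 0: []
Peg 1: [4, 3, 1]
Peg 2: [5, 2]
Peg 3: []

After move 8 (2->0):
Peg 0: [2]
Peg 1: [4, 3, 1]
Peg 2: [5]
Peg 3: []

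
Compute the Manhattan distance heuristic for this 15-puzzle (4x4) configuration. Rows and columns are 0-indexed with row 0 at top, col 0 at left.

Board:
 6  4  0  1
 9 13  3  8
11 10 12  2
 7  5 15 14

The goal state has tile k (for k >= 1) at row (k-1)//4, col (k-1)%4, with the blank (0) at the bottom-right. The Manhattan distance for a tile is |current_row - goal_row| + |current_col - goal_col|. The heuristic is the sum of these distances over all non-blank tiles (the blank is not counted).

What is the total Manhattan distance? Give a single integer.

Tile 6: (0,0)->(1,1) = 2
Tile 4: (0,1)->(0,3) = 2
Tile 1: (0,3)->(0,0) = 3
Tile 9: (1,0)->(2,0) = 1
Tile 13: (1,1)->(3,0) = 3
Tile 3: (1,2)->(0,2) = 1
Tile 8: (1,3)->(1,3) = 0
Tile 11: (2,0)->(2,2) = 2
Tile 10: (2,1)->(2,1) = 0
Tile 12: (2,2)->(2,3) = 1
Tile 2: (2,3)->(0,1) = 4
Tile 7: (3,0)->(1,2) = 4
Tile 5: (3,1)->(1,0) = 3
Tile 15: (3,2)->(3,2) = 0
Tile 14: (3,3)->(3,1) = 2
Sum: 2 + 2 + 3 + 1 + 3 + 1 + 0 + 2 + 0 + 1 + 4 + 4 + 3 + 0 + 2 = 28

Answer: 28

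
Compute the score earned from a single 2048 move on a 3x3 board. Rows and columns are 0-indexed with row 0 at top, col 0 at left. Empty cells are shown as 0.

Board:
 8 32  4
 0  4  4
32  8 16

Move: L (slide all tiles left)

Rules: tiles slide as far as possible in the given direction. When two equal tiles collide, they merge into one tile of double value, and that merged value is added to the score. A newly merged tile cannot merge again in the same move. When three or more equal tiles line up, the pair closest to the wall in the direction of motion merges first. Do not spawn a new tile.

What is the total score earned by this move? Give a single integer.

Answer: 8

Derivation:
Slide left:
row 0: [8, 32, 4] -> [8, 32, 4]  score +0 (running 0)
row 1: [0, 4, 4] -> [8, 0, 0]  score +8 (running 8)
row 2: [32, 8, 16] -> [32, 8, 16]  score +0 (running 8)
Board after move:
 8 32  4
 8  0  0
32  8 16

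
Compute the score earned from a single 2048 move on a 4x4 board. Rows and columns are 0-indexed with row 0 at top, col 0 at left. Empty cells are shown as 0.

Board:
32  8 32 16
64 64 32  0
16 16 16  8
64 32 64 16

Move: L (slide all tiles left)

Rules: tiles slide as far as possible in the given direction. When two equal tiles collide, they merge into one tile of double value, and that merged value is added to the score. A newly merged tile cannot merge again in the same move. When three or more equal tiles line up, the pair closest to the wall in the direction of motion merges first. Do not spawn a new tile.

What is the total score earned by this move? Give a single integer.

Answer: 160

Derivation:
Slide left:
row 0: [32, 8, 32, 16] -> [32, 8, 32, 16]  score +0 (running 0)
row 1: [64, 64, 32, 0] -> [128, 32, 0, 0]  score +128 (running 128)
row 2: [16, 16, 16, 8] -> [32, 16, 8, 0]  score +32 (running 160)
row 3: [64, 32, 64, 16] -> [64, 32, 64, 16]  score +0 (running 160)
Board after move:
 32   8  32  16
128  32   0   0
 32  16   8   0
 64  32  64  16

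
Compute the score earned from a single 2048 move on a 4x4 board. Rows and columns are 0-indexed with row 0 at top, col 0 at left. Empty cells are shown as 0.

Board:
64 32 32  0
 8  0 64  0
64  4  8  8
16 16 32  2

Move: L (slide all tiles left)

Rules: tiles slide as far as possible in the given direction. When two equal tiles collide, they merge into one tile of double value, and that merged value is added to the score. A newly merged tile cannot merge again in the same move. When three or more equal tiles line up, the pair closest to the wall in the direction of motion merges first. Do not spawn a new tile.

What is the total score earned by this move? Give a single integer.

Slide left:
row 0: [64, 32, 32, 0] -> [64, 64, 0, 0]  score +64 (running 64)
row 1: [8, 0, 64, 0] -> [8, 64, 0, 0]  score +0 (running 64)
row 2: [64, 4, 8, 8] -> [64, 4, 16, 0]  score +16 (running 80)
row 3: [16, 16, 32, 2] -> [32, 32, 2, 0]  score +32 (running 112)
Board after move:
64 64  0  0
 8 64  0  0
64  4 16  0
32 32  2  0

Answer: 112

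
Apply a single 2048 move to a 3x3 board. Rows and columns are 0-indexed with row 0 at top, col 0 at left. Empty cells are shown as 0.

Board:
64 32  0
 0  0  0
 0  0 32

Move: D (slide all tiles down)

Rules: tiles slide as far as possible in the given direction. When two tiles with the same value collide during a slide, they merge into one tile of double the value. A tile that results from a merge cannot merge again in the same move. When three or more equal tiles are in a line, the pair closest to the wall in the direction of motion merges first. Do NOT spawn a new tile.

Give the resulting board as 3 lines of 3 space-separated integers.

Answer:  0  0  0
 0  0  0
64 32 32

Derivation:
Slide down:
col 0: [64, 0, 0] -> [0, 0, 64]
col 1: [32, 0, 0] -> [0, 0, 32]
col 2: [0, 0, 32] -> [0, 0, 32]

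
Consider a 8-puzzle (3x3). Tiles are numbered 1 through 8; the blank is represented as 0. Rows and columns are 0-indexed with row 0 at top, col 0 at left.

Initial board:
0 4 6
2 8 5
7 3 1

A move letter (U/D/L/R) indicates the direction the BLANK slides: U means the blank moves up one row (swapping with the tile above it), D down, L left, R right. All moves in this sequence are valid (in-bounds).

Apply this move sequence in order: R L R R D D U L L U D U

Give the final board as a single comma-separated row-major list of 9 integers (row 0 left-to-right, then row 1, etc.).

After move 1 (R):
4 0 6
2 8 5
7 3 1

After move 2 (L):
0 4 6
2 8 5
7 3 1

After move 3 (R):
4 0 6
2 8 5
7 3 1

After move 4 (R):
4 6 0
2 8 5
7 3 1

After move 5 (D):
4 6 5
2 8 0
7 3 1

After move 6 (D):
4 6 5
2 8 1
7 3 0

After move 7 (U):
4 6 5
2 8 0
7 3 1

After move 8 (L):
4 6 5
2 0 8
7 3 1

After move 9 (L):
4 6 5
0 2 8
7 3 1

After move 10 (U):
0 6 5
4 2 8
7 3 1

After move 11 (D):
4 6 5
0 2 8
7 3 1

After move 12 (U):
0 6 5
4 2 8
7 3 1

Answer: 0, 6, 5, 4, 2, 8, 7, 3, 1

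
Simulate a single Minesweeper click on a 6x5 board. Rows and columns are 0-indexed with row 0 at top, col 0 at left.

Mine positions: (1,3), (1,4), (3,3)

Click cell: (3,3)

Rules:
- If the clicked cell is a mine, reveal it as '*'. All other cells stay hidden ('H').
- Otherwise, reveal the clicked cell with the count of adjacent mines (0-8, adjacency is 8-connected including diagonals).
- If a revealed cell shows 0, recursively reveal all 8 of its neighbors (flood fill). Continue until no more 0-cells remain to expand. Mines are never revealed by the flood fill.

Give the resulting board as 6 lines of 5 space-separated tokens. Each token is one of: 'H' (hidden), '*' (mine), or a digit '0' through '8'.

H H H H H
H H H H H
H H H H H
H H H * H
H H H H H
H H H H H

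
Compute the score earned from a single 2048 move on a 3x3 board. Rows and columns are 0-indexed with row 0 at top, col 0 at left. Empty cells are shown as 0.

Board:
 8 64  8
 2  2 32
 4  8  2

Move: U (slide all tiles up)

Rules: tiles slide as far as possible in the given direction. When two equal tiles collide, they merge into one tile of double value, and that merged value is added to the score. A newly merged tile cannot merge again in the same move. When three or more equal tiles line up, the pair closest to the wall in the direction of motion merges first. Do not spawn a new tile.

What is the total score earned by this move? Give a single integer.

Answer: 0

Derivation:
Slide up:
col 0: [8, 2, 4] -> [8, 2, 4]  score +0 (running 0)
col 1: [64, 2, 8] -> [64, 2, 8]  score +0 (running 0)
col 2: [8, 32, 2] -> [8, 32, 2]  score +0 (running 0)
Board after move:
 8 64  8
 2  2 32
 4  8  2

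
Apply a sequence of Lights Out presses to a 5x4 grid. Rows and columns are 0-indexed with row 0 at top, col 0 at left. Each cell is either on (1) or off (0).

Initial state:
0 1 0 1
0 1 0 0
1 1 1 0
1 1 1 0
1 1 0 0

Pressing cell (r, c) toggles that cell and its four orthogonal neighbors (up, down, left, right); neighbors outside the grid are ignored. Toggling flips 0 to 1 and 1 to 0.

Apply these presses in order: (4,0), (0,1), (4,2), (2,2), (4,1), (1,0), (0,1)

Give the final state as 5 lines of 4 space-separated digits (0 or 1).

Answer: 1 1 0 1
1 0 1 0
0 0 0 1
0 0 1 0
1 0 0 1

Derivation:
After press 1 at (4,0):
0 1 0 1
0 1 0 0
1 1 1 0
0 1 1 0
0 0 0 0

After press 2 at (0,1):
1 0 1 1
0 0 0 0
1 1 1 0
0 1 1 0
0 0 0 0

After press 3 at (4,2):
1 0 1 1
0 0 0 0
1 1 1 0
0 1 0 0
0 1 1 1

After press 4 at (2,2):
1 0 1 1
0 0 1 0
1 0 0 1
0 1 1 0
0 1 1 1

After press 5 at (4,1):
1 0 1 1
0 0 1 0
1 0 0 1
0 0 1 0
1 0 0 1

After press 6 at (1,0):
0 0 1 1
1 1 1 0
0 0 0 1
0 0 1 0
1 0 0 1

After press 7 at (0,1):
1 1 0 1
1 0 1 0
0 0 0 1
0 0 1 0
1 0 0 1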